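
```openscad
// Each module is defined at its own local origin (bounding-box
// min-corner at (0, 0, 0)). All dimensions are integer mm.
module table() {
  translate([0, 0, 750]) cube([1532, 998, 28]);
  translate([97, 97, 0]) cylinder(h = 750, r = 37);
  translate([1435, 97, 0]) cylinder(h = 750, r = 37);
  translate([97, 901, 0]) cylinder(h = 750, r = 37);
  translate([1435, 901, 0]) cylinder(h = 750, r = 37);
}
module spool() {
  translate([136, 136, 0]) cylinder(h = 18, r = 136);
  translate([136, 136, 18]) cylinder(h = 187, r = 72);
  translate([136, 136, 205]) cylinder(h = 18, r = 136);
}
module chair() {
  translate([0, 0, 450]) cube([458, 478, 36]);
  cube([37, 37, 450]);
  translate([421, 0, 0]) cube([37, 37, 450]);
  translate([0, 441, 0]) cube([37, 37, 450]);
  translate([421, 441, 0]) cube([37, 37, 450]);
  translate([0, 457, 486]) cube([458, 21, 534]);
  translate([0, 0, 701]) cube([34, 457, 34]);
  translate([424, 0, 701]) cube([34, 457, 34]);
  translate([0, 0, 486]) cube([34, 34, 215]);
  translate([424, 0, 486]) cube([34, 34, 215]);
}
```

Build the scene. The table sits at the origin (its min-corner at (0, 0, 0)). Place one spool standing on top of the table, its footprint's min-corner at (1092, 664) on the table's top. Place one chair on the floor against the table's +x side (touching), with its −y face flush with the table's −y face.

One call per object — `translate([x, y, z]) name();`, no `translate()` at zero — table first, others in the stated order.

table();
translate([1092, 664, 778]) spool();
translate([1532, 0, 0]) chair();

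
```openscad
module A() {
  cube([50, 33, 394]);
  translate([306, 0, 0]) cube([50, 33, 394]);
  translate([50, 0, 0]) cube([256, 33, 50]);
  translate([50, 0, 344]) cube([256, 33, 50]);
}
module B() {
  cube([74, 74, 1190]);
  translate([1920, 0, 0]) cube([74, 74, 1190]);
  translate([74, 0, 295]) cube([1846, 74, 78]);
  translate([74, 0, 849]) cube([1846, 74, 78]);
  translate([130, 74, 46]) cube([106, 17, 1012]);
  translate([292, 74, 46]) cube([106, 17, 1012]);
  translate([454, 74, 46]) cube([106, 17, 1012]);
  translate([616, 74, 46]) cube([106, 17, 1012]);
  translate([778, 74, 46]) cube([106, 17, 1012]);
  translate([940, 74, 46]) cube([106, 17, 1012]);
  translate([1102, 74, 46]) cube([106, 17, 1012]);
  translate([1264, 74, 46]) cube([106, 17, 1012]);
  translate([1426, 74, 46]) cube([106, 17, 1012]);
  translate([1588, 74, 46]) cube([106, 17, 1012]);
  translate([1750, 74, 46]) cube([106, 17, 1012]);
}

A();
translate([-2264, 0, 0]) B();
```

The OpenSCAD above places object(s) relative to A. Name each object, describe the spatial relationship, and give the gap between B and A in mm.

The fence section's nearest face is 270 mm from the picture frame's −x face.

A is a picture frame. B is a fence section. The fence section is on the floor beside the picture frame on its −x side. The gap between the fence section and the picture frame is 270 mm.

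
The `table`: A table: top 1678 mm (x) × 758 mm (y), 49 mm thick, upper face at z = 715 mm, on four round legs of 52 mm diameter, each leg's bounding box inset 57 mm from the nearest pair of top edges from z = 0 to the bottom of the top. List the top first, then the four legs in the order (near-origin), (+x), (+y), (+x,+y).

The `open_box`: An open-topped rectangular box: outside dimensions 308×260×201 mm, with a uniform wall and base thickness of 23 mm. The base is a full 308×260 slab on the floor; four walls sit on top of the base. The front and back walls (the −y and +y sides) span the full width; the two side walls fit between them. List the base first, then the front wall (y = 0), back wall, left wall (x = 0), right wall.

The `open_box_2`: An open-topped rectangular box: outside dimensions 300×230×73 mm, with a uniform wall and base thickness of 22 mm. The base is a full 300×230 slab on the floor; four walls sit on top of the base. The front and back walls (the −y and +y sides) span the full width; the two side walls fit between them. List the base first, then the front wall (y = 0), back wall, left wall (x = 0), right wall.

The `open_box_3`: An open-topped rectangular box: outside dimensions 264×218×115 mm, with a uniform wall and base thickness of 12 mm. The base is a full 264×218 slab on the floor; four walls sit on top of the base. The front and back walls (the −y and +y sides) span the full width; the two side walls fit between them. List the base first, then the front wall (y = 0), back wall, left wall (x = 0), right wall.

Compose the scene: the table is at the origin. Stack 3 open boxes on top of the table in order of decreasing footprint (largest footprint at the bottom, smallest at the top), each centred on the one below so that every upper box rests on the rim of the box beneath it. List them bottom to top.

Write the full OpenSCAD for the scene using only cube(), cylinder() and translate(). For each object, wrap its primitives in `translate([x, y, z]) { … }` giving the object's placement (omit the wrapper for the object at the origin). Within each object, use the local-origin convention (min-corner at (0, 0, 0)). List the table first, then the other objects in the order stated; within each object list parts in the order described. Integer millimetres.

translate([0, 0, 666]) cube([1678, 758, 49]);
translate([83, 83, 0]) cylinder(h = 666, r = 26);
translate([1595, 83, 0]) cylinder(h = 666, r = 26);
translate([83, 675, 0]) cylinder(h = 666, r = 26);
translate([1595, 675, 0]) cylinder(h = 666, r = 26);
translate([685, 249, 715]) {
  cube([308, 260, 23]);
  translate([0, 0, 23]) cube([308, 23, 178]);
  translate([0, 237, 23]) cube([308, 23, 178]);
  translate([0, 23, 23]) cube([23, 214, 178]);
  translate([285, 23, 23]) cube([23, 214, 178]);
}
translate([689, 264, 916]) {
  cube([300, 230, 22]);
  translate([0, 0, 22]) cube([300, 22, 51]);
  translate([0, 208, 22]) cube([300, 22, 51]);
  translate([0, 22, 22]) cube([22, 186, 51]);
  translate([278, 22, 22]) cube([22, 186, 51]);
}
translate([707, 270, 989]) {
  cube([264, 218, 12]);
  translate([0, 0, 12]) cube([264, 12, 103]);
  translate([0, 206, 12]) cube([264, 12, 103]);
  translate([0, 12, 12]) cube([12, 194, 103]);
  translate([252, 12, 12]) cube([12, 194, 103]);
}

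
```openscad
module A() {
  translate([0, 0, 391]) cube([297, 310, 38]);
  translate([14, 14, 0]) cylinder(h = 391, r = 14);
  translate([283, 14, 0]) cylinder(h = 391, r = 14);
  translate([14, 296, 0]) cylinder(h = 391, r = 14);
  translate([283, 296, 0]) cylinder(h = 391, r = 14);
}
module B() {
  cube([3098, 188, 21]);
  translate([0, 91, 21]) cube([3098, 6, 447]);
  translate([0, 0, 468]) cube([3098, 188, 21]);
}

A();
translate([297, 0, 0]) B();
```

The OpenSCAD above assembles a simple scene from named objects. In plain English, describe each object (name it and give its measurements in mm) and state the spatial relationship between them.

A is a simple wooden stool: a rectangular seat 297 mm (x) by 310 mm (y), 38 mm thick, top face at z = 429 mm, on four round legs, each 28 mm in diameter. The legs rest on z = 0, each leg's axis is inset half a diameter from the nearest pair of seat edges (so the leg's bounding box is flush with the corner).

B is an I-beam lying along x, 3098 mm long. Overall section height 489 mm. Two flanges 188 mm wide (y) and 21 mm thick, one on the floor and one at the top; a web 6 mm thick runs between them, centred on the flange width.

The I-beam is against the stool's +x side, with their −y faces flush.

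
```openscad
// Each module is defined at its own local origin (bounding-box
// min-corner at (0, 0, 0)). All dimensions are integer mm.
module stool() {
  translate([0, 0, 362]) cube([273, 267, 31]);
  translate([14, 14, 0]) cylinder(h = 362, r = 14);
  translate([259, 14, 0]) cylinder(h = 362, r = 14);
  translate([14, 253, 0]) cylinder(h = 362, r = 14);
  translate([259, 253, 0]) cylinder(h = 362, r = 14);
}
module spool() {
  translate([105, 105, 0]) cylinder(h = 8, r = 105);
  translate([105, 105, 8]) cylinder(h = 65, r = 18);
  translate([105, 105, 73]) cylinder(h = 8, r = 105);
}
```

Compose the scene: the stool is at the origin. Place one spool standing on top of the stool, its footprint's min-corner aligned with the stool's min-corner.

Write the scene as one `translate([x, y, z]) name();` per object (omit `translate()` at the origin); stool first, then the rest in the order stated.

stool();
translate([0, 0, 393]) spool();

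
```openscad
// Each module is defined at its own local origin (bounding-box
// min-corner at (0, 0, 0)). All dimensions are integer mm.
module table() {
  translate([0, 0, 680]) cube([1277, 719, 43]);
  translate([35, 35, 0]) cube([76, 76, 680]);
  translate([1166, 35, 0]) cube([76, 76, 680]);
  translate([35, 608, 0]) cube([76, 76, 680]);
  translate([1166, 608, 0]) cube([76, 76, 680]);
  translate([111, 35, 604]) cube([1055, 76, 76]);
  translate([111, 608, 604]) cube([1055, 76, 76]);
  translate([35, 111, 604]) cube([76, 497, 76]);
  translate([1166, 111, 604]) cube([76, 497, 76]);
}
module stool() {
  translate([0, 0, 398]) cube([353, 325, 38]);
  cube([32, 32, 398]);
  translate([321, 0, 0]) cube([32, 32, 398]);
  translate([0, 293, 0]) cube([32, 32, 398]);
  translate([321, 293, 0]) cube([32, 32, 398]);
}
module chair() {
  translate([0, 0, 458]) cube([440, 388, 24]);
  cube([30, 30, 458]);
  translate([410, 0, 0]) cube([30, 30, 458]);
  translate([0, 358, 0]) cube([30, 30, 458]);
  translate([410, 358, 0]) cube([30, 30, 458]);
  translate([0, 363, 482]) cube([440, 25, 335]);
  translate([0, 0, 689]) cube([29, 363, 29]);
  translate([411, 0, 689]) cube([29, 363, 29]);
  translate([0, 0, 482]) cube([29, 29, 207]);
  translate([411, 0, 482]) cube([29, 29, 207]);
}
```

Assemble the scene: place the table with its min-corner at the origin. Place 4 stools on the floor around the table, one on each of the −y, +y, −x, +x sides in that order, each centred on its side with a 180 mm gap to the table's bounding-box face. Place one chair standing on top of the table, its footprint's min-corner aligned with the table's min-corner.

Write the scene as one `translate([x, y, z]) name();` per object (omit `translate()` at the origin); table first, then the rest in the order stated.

table();
translate([462, -505, 0]) stool();
translate([462, 899, 0]) stool();
translate([-533, 197, 0]) stool();
translate([1457, 197, 0]) stool();
translate([0, 0, 723]) chair();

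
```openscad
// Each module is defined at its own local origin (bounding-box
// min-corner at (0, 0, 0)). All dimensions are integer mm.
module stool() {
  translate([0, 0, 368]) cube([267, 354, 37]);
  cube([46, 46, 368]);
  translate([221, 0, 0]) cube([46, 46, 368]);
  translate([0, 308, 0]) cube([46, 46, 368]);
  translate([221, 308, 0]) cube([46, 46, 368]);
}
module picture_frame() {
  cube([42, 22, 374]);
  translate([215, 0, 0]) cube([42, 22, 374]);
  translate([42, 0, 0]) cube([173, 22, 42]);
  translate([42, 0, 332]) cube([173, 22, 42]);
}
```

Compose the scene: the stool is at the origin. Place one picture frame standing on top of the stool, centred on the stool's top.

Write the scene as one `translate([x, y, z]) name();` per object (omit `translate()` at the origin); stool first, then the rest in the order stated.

stool();
translate([5, 166, 405]) picture_frame();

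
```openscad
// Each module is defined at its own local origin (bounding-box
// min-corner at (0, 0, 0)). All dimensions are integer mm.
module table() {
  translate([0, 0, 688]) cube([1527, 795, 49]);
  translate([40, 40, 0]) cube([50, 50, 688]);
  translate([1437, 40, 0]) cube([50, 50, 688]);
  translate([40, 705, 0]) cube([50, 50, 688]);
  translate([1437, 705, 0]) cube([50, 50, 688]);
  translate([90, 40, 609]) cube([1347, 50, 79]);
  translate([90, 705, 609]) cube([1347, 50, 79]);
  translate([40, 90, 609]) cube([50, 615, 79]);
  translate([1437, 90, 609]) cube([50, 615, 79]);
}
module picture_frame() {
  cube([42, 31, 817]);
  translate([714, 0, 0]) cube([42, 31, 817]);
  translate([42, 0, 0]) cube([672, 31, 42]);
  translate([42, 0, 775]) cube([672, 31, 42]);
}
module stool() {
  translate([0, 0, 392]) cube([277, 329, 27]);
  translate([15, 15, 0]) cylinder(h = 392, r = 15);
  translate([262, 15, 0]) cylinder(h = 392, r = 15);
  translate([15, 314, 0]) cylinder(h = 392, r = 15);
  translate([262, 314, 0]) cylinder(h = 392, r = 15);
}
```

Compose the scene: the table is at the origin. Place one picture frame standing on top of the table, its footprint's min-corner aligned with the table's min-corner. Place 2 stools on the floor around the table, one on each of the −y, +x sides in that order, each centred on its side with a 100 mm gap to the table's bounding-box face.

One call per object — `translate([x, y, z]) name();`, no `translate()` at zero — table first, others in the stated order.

table();
translate([0, 0, 737]) picture_frame();
translate([625, -429, 0]) stool();
translate([1627, 233, 0]) stool();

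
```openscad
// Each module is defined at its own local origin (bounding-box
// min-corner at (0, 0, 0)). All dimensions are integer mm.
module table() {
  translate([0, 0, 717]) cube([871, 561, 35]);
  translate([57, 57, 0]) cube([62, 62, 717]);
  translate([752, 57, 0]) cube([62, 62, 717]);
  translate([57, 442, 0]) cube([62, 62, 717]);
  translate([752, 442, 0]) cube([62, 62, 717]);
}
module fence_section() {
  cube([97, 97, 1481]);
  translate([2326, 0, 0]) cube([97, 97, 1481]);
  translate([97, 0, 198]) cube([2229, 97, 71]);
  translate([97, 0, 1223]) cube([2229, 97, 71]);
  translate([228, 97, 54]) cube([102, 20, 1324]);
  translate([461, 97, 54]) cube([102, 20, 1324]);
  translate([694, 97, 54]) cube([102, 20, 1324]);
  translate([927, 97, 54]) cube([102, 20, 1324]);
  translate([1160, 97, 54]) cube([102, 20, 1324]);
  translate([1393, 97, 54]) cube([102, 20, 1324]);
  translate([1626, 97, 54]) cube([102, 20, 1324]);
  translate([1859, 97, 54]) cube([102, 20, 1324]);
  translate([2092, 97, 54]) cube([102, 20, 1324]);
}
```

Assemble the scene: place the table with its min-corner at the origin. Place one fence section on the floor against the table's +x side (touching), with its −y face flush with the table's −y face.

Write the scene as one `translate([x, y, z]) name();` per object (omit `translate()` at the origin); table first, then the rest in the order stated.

table();
translate([871, 0, 0]) fence_section();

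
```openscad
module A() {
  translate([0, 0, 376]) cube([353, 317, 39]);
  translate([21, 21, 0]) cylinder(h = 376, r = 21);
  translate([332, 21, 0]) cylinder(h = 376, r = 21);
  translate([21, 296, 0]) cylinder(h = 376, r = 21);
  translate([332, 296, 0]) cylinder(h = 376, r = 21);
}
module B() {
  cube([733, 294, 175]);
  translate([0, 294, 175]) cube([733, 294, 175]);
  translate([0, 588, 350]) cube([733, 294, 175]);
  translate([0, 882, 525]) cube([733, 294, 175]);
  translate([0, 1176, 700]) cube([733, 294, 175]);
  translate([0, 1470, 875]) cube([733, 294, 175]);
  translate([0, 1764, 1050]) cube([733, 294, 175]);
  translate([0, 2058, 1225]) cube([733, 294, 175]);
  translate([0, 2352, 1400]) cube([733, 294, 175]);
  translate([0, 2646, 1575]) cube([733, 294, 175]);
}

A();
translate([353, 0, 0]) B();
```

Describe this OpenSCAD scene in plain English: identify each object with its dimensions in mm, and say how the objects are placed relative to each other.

A is a four-legged stool. The seat is a 353×317×39 mm slab whose top surface is at z = 415 mm; four round legs, each 42 mm in diameter, run from the floor (z = 0) to the underside of the seat, each leg's axis is inset half a diameter from the nearest pair of seat edges (so the leg's bounding box is flush with the corner).

B is a run of 10 identical solid stair steps. Each tread is 733×294 mm and each step block is 175 mm high. Step 1 rests on the floor; step k is offset from step 1 by (k−1)×294 mm in y and (k−1)×175 mm in z.

The staircase is against the stool's +x side, with their −y faces flush.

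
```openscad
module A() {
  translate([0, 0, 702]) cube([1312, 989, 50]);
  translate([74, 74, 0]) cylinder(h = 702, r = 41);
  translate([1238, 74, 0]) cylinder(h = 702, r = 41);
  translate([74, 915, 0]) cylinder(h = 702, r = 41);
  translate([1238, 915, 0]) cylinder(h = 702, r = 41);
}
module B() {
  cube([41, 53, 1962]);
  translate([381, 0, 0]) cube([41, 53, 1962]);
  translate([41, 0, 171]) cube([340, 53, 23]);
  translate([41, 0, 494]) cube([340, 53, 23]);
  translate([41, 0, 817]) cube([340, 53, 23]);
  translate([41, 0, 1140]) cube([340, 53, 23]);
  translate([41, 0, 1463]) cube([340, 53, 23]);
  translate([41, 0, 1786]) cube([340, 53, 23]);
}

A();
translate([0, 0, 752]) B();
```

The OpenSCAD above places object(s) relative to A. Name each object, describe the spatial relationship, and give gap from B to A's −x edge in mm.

The ladder's min-x is at 0; the table's min-x is 0; gap = 0 mm.

A is a table. B is a ladder. The ladder is on top of the table. The gap from the ladder to the table's −x edge is 0 mm.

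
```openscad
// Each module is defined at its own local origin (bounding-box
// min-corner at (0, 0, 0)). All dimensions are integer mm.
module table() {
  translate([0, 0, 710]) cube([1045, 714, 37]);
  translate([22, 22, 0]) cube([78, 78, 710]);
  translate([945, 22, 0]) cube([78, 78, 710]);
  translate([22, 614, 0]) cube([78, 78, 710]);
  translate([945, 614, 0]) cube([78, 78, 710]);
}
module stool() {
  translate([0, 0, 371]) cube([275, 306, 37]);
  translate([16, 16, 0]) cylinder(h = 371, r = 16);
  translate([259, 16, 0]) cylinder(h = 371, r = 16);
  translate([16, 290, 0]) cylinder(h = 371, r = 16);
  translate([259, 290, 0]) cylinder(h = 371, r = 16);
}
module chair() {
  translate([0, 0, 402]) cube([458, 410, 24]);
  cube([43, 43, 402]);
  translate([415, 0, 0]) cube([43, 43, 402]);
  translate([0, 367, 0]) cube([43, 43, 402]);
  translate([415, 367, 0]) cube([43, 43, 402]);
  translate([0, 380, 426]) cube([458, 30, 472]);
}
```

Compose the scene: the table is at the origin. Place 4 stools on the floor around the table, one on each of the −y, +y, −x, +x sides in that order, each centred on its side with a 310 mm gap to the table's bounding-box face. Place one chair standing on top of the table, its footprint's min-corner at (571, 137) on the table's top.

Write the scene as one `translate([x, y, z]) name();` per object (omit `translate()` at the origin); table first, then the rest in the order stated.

table();
translate([385, -616, 0]) stool();
translate([385, 1024, 0]) stool();
translate([-585, 204, 0]) stool();
translate([1355, 204, 0]) stool();
translate([571, 137, 747]) chair();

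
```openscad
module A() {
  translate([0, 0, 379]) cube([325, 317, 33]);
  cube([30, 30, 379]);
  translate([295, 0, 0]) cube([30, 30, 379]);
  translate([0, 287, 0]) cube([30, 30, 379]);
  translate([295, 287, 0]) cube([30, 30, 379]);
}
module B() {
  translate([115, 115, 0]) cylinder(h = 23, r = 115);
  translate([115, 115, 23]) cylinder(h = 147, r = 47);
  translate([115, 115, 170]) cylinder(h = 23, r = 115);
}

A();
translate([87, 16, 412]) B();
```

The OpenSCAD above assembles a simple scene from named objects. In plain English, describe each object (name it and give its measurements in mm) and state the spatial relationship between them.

A is a simple wooden stool: a rectangular seat 325 mm (x) by 317 mm (y), 33 mm thick, top face at z = 412 mm, on four square legs, each 30×30 mm in cross-section. The legs rest on z = 0, each flush with a corner of the seat.

B is a spool: two coaxial disc flanges of radius 115 mm and thickness 23 mm, joined by a core cylinder of radius 47 mm and height 147 mm. The lower flange rests on z = 0 and the three cylinders share a vertical axis.

The spool is on top of the stool.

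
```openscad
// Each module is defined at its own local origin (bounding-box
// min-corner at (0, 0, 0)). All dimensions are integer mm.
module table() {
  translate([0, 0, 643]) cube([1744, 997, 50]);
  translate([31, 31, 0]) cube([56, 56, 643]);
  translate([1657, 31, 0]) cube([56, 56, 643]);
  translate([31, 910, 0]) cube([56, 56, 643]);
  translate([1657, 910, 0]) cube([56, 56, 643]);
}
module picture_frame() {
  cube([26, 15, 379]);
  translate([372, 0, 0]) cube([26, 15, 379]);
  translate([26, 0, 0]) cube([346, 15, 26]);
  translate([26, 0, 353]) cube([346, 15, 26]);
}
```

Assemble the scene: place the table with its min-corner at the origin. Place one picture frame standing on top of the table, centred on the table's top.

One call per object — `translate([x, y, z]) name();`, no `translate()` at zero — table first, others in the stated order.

table();
translate([673, 491, 693]) picture_frame();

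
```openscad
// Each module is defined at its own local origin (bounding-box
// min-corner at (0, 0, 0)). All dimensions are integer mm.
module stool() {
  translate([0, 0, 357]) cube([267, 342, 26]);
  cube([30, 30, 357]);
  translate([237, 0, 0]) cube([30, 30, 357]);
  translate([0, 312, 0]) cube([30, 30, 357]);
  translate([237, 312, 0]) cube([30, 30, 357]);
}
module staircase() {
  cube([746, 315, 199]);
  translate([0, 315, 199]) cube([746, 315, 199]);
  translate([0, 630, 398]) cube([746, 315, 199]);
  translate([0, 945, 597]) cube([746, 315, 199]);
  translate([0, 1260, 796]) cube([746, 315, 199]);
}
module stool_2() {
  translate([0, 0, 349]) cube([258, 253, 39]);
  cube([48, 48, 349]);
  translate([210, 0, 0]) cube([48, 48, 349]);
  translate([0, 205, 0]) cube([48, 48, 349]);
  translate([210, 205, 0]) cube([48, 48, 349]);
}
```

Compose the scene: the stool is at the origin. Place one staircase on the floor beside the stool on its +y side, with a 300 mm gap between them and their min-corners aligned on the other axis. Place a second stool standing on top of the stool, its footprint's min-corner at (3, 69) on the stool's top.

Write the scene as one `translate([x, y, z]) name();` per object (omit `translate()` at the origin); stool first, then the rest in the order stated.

stool();
translate([0, 642, 0]) staircase();
translate([3, 69, 383]) stool_2();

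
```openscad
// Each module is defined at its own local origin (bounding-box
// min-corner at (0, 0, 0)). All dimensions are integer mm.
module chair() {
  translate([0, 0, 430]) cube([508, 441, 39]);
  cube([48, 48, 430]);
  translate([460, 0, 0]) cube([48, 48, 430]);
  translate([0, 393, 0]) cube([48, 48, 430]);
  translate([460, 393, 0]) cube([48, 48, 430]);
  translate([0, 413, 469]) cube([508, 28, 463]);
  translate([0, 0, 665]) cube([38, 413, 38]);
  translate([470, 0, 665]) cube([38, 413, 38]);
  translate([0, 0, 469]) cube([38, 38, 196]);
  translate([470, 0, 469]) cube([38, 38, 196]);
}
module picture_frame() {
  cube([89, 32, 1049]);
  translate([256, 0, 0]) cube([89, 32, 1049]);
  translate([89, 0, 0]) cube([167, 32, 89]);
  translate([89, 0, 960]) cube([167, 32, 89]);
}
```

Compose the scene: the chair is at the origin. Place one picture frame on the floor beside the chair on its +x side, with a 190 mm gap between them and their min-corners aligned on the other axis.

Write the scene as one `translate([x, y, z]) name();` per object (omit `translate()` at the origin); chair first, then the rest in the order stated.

chair();
translate([698, 0, 0]) picture_frame();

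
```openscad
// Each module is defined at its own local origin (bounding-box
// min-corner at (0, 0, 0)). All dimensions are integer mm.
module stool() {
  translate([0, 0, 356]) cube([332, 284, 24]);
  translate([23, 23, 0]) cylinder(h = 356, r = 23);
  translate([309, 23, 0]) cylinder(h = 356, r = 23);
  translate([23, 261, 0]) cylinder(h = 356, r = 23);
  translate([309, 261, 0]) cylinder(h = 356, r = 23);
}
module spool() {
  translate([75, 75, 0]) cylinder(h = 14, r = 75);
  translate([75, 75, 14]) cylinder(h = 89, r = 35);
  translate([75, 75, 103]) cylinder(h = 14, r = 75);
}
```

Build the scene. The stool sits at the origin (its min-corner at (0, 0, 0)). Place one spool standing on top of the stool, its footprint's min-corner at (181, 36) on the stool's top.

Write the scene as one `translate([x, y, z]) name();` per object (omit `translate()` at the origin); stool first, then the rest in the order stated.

stool();
translate([181, 36, 380]) spool();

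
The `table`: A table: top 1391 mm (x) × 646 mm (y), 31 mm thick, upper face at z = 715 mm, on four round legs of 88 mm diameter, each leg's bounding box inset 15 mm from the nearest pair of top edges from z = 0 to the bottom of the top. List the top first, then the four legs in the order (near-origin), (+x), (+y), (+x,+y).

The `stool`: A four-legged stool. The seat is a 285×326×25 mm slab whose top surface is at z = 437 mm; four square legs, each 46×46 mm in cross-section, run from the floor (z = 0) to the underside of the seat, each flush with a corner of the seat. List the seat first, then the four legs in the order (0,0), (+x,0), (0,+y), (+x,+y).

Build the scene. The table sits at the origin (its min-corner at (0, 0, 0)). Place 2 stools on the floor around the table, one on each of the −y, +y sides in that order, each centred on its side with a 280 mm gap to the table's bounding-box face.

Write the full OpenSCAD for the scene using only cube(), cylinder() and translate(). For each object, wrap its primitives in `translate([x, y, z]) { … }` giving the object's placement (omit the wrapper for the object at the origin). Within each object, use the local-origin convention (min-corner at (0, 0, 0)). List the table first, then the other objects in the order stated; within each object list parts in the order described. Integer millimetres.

translate([0, 0, 684]) cube([1391, 646, 31]);
translate([59, 59, 0]) cylinder(h = 684, r = 44);
translate([1332, 59, 0]) cylinder(h = 684, r = 44);
translate([59, 587, 0]) cylinder(h = 684, r = 44);
translate([1332, 587, 0]) cylinder(h = 684, r = 44);
translate([553, -606, 0]) {
  translate([0, 0, 412]) cube([285, 326, 25]);
  cube([46, 46, 412]);
  translate([239, 0, 0]) cube([46, 46, 412]);
  translate([0, 280, 0]) cube([46, 46, 412]);
  translate([239, 280, 0]) cube([46, 46, 412]);
}
translate([553, 926, 0]) {
  translate([0, 0, 412]) cube([285, 326, 25]);
  cube([46, 46, 412]);
  translate([239, 0, 0]) cube([46, 46, 412]);
  translate([0, 280, 0]) cube([46, 46, 412]);
  translate([239, 280, 0]) cube([46, 46, 412]);
}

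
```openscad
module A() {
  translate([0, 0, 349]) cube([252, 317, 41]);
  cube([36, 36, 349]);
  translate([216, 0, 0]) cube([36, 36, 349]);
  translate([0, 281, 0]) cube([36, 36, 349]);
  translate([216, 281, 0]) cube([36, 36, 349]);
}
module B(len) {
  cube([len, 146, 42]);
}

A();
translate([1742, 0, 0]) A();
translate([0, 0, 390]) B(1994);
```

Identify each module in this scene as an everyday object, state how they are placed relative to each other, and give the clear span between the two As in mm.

A is a stool. B is a beam. A beam spans the tops of two stools. The clear span between the two stools is 1490 mm.

Second stool starts at x = 1742; first ends at x = 252; clear span = 1742 − 252 = 1490 mm.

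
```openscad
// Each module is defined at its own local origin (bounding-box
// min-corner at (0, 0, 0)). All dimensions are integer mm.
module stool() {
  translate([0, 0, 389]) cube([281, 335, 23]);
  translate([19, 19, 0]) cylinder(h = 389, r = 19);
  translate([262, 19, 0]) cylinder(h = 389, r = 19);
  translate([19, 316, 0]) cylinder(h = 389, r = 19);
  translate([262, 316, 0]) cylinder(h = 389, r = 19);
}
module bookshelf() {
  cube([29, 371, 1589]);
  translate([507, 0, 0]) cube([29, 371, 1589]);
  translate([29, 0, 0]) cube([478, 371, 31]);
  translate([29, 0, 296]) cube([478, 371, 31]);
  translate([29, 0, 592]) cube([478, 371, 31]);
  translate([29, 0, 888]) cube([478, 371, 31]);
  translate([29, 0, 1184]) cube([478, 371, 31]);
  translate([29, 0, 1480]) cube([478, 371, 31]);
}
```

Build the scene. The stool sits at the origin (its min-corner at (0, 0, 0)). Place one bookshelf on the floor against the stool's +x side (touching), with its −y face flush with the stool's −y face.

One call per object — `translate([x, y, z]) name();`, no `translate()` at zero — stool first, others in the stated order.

stool();
translate([281, 0, 0]) bookshelf();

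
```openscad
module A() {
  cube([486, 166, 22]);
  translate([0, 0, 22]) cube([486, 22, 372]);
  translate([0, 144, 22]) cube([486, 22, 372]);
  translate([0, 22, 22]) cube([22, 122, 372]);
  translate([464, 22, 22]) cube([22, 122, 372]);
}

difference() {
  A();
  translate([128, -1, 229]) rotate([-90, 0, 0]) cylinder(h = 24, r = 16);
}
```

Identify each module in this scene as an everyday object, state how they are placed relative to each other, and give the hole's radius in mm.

A is an open box. The open box has a circular hole through its front wall. The hole's radius is 16 mm.

The subtracted cylinder has r = 16 mm.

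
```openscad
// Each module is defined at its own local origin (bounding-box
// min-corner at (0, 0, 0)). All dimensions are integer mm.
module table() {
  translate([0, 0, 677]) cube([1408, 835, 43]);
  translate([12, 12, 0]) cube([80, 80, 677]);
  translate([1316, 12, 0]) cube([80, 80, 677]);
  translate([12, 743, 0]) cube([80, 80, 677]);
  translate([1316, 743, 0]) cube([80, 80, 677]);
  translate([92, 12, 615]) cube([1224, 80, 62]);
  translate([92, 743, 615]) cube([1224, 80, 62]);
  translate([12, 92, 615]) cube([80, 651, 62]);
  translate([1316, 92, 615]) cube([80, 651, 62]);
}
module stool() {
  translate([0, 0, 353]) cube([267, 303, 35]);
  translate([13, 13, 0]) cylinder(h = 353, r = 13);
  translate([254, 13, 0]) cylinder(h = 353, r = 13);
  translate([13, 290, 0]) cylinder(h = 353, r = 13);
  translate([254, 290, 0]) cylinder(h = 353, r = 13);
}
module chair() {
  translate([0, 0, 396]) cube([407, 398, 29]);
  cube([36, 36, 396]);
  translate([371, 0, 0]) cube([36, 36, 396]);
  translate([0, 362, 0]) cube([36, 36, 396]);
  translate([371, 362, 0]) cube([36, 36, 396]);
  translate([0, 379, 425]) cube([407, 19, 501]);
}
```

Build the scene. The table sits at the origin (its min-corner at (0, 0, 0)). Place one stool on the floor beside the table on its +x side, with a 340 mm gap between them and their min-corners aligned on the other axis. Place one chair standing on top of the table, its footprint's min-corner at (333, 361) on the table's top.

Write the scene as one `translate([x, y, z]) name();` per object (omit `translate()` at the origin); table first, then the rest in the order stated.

table();
translate([1748, 0, 0]) stool();
translate([333, 361, 720]) chair();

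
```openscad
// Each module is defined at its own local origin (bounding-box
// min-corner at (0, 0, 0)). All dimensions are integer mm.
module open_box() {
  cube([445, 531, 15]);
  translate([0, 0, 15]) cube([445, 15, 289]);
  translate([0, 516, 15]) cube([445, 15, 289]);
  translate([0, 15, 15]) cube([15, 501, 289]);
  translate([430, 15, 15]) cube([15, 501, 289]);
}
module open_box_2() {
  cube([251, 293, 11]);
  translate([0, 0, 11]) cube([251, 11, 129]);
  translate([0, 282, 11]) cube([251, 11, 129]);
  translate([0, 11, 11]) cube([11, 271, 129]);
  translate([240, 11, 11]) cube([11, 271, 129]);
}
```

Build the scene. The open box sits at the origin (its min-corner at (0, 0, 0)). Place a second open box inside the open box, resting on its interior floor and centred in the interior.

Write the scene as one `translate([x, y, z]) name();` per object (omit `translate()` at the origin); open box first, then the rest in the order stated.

open_box();
translate([97, 119, 15]) open_box_2();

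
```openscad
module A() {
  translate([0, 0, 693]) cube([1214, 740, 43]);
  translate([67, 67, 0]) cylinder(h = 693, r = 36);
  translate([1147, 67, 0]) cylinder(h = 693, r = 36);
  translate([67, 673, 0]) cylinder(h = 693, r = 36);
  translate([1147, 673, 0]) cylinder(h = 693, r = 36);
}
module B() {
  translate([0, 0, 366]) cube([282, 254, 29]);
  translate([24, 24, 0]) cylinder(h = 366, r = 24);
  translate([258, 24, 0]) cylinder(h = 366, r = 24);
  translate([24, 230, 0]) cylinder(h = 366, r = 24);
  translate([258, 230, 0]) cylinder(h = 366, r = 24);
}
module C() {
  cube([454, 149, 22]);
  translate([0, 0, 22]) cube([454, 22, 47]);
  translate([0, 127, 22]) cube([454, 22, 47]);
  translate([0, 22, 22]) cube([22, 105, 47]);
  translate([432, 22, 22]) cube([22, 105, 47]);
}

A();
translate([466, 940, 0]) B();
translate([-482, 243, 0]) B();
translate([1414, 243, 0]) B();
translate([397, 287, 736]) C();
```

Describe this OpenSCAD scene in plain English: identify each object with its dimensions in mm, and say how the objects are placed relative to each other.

A is a table with a 1214×740 mm rectangular top, 43 mm thick, top surface at z = 736 mm, supported by four round legs of 72 mm diameter, each leg's bounding box inset 31 mm from the nearest pair of top edges, running from the floor.

B is a simple wooden stool: a rectangular seat 282 mm (x) by 254 mm (y), 29 mm thick, top face at z = 395 mm, on four round legs, each 48 mm in diameter. The legs rest on z = 0, each leg's axis is inset half a diameter from the nearest pair of seat edges (so the leg's bounding box is flush with the corner).

C is an open-topped rectangular box: outside dimensions 454×149×69 mm, with a uniform wall and base thickness of 22 mm. The base is a full 454×149 slab on the floor; four walls sit on top of the base. The front and back walls (the −y and +y sides) span the full width; the two side walls fit between them.

Three stools sit around the table at the +y, −x, +x sides. The open box is on top of the table.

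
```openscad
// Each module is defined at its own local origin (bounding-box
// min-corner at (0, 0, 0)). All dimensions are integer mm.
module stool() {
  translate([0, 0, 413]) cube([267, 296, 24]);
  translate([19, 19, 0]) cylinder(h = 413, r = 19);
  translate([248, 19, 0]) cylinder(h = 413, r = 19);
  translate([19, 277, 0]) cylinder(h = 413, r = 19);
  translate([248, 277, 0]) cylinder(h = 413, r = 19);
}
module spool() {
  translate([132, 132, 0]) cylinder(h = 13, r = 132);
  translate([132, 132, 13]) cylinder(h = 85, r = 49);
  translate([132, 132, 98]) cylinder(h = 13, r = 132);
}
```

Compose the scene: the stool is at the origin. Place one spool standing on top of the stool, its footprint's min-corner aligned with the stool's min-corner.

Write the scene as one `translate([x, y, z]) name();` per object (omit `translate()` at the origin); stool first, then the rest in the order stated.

stool();
translate([0, 0, 437]) spool();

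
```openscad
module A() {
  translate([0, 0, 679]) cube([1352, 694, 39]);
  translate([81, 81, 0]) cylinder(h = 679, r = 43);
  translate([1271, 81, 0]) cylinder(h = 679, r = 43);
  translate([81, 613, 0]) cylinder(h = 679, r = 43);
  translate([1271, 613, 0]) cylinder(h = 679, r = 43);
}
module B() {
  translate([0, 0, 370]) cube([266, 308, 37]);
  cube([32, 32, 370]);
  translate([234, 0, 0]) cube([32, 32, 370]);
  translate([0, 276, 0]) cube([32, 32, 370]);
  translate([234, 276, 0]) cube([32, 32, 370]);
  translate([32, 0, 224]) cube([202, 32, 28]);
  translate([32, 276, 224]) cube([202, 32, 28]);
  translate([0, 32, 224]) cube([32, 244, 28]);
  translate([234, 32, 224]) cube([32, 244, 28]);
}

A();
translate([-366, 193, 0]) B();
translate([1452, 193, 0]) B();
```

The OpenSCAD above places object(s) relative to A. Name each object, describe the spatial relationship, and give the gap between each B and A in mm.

Each stool's nearest face is 100 mm from the table's bounding box.

A is a table. B is a stool. Two stools sit around the table at the −x, +x sides. The gap between each stool and the table is 100 mm.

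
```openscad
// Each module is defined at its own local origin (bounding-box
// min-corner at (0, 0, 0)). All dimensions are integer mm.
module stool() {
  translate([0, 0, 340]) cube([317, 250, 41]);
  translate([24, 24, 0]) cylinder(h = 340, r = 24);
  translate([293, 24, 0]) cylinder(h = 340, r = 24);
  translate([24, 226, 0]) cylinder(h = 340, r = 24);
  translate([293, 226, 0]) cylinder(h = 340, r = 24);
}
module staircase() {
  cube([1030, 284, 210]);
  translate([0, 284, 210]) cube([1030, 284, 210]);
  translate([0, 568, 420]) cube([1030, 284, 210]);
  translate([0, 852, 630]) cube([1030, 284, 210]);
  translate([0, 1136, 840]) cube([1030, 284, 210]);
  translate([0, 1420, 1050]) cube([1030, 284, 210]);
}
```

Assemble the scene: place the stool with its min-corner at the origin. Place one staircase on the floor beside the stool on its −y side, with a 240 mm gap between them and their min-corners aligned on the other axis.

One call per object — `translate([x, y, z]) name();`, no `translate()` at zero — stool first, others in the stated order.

stool();
translate([0, -1944, 0]) staircase();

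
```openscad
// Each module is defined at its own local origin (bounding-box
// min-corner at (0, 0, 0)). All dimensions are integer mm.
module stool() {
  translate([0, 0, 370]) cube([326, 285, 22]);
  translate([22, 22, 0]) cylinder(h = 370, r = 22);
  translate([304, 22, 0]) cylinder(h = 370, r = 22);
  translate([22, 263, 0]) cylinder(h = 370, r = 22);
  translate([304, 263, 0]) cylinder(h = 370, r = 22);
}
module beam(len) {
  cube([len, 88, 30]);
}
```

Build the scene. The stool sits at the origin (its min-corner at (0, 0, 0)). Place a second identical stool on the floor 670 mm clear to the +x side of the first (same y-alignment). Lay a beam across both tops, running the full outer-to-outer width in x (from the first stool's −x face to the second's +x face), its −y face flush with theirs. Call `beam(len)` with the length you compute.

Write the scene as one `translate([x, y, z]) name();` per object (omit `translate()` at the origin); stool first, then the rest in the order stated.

stool();
translate([996, 0, 0]) stool();
translate([0, 0, 392]) beam(1322);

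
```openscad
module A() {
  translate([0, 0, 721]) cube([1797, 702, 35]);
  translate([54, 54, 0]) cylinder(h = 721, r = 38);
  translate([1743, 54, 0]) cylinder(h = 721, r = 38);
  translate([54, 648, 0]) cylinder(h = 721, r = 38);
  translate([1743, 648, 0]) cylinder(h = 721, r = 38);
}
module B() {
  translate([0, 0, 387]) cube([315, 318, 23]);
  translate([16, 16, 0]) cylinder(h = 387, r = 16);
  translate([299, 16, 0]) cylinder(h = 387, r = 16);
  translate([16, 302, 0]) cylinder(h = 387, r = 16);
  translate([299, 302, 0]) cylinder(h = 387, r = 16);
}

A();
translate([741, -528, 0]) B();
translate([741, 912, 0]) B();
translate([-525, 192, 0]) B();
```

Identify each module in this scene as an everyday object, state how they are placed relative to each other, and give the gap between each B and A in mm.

Each stool's nearest face is 210 mm from the table's bounding box.

A is a table. B is a stool. Three stools sit around the table at the −y, +y, −x sides. The gap between each stool and the table is 210 mm.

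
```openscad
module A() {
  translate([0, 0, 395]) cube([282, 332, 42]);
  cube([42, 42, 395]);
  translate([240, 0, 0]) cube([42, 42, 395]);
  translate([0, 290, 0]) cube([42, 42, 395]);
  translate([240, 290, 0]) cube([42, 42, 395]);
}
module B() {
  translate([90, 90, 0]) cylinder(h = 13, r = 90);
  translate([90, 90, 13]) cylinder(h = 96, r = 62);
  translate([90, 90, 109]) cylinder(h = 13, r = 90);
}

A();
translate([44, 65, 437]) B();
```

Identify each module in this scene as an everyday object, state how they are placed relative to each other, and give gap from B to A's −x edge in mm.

A is a stool. B is a spool. The spool is on top of the stool. The gap from the spool to the stool's −x edge is 44 mm.

The spool's min-x is at 44; the stool's min-x is 0; gap = 44 mm.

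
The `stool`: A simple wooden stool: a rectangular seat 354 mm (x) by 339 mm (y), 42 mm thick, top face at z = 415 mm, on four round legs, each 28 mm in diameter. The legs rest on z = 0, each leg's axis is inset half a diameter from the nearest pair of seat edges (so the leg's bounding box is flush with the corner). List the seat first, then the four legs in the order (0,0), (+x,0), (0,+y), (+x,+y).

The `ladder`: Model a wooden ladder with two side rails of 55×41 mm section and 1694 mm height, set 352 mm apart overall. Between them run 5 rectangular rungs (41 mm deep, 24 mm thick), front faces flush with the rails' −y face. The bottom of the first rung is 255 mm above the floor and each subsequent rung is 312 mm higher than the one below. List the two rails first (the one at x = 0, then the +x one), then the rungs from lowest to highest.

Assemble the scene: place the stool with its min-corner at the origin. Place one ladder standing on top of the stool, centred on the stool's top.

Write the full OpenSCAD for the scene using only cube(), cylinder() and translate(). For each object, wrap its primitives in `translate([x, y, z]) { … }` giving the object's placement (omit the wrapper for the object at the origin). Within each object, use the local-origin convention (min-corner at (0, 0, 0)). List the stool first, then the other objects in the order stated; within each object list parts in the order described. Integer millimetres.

translate([0, 0, 373]) cube([354, 339, 42]);
translate([14, 14, 0]) cylinder(h = 373, r = 14);
translate([340, 14, 0]) cylinder(h = 373, r = 14);
translate([14, 325, 0]) cylinder(h = 373, r = 14);
translate([340, 325, 0]) cylinder(h = 373, r = 14);
translate([1, 149, 415]) {
  cube([55, 41, 1694]);
  translate([297, 0, 0]) cube([55, 41, 1694]);
  translate([55, 0, 255]) cube([242, 41, 24]);
  translate([55, 0, 567]) cube([242, 41, 24]);
  translate([55, 0, 879]) cube([242, 41, 24]);
  translate([55, 0, 1191]) cube([242, 41, 24]);
  translate([55, 0, 1503]) cube([242, 41, 24]);
}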